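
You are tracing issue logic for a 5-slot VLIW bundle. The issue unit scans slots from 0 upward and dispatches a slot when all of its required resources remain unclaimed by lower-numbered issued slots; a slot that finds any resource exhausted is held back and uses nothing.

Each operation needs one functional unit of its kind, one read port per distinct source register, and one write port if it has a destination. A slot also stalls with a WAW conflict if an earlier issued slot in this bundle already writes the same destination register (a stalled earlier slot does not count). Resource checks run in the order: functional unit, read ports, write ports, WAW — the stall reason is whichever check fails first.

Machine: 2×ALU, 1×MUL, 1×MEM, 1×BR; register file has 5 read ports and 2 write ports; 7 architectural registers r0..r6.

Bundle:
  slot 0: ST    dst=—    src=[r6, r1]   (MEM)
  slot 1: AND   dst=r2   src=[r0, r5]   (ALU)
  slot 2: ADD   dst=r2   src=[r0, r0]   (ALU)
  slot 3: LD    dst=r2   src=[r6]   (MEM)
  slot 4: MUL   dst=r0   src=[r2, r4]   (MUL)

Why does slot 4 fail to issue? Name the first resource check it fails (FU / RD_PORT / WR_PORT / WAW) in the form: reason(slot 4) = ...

reason(slot 4) = RD_PORT

(0) want 1×MEM +2rd +0wr — yes → AL2|MU1|ME0|BR1|rd3|wr2
(1) want 1×ALU +2rd +1wr — yes → AL1|MU1|ME0|BR1|rd1|wr1
(2) want 1×ALU +1rd +1wr — WAW → AL1|MU1|ME0|BR1|rd1|wr1
(3) want 1×MEM +1rd +1wr — FU → AL1|MU1|ME0|BR1|rd1|wr1
(4) want 1×MUL +2rd +1wr — RD_PORT → AL1|MU1|ME0|BR1|rd1|wr1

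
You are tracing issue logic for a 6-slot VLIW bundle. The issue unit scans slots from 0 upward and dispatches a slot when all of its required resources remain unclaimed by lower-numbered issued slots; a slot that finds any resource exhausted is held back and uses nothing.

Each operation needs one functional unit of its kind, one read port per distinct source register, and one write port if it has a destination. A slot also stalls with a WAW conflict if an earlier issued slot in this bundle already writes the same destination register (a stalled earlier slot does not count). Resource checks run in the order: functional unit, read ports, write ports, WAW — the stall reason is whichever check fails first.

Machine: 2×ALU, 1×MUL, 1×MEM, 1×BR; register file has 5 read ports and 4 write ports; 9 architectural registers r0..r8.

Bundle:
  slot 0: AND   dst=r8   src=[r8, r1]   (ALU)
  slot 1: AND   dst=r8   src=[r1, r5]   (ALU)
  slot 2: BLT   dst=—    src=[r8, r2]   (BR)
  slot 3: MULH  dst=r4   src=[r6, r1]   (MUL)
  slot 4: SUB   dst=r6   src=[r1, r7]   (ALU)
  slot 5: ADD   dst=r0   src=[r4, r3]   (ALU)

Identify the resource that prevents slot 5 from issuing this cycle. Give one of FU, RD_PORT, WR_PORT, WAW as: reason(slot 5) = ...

slot 0 (ALU): ISSUE — free A1,Mu1,Ld1,B1 rp3 wp3
slot 1 (ALU): stall WAW — free A1,Mu1,Ld1,B1 rp3 wp3
slot 2 (BR): ISSUE — free A1,Mu1,Ld1,B0 rp1 wp3
slot 3 (MUL): stall RD_PORT — free A1,Mu1,Ld1,B0 rp1 wp3
slot 4 (ALU): stall RD_PORT — free A1,Mu1,Ld1,B0 rp1 wp3
slot 5 (ALU): stall RD_PORT — free A1,Mu1,Ld1,B0 rp1 wp3

reason(slot 5) = RD_PORT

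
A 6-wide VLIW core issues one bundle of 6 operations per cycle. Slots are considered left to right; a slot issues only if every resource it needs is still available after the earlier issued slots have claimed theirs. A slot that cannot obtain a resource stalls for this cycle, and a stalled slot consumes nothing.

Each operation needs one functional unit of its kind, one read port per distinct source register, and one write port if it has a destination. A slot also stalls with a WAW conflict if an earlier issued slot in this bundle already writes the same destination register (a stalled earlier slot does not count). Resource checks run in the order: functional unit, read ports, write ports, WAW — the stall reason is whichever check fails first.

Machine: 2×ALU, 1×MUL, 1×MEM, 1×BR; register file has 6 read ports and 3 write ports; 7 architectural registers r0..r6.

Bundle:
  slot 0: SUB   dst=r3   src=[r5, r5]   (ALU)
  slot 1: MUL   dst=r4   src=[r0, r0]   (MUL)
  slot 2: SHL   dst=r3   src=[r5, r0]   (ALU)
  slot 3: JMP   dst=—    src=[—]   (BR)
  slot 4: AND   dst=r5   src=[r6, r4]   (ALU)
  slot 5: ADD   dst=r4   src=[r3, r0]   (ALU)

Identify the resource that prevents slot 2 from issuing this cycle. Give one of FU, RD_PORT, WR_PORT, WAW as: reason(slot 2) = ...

reason(slot 2) = WAW

slot 0 (ALU): ISSUE — free A1,Mu1,Ld1,B1 rp5 wp2
slot 1 (MUL): ISSUE — free A1,Mu0,Ld1,B1 rp4 wp1
slot 2 (ALU): stall WAW — free A1,Mu0,Ld1,B1 rp4 wp1
slot 3 (BR): ISSUE — free A1,Mu0,Ld1,B0 rp4 wp1
slot 4 (ALU): ISSUE — free A0,Mu0,Ld1,B0 rp2 wp0
slot 5 (ALU): stall FU — free A0,Mu0,Ld1,B0 rp2 wp0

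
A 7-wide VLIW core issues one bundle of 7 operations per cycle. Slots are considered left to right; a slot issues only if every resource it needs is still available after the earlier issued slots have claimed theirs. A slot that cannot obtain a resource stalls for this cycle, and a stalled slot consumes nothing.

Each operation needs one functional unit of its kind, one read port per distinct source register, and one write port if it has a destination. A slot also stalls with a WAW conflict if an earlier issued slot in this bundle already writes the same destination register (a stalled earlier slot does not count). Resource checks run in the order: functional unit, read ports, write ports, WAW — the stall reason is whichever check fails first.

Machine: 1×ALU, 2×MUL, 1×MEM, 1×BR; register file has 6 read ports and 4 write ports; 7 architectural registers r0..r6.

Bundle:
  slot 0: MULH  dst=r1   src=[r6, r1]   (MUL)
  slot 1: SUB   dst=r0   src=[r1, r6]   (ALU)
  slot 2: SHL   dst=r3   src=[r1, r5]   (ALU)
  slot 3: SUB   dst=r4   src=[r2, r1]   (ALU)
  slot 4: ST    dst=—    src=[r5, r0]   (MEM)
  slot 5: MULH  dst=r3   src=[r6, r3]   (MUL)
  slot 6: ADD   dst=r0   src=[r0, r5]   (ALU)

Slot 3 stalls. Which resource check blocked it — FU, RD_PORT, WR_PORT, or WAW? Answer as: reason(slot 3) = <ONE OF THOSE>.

reason(slot 3) = FU

slot 0 (MUL): ISSUE — free A1,Mu1,Ld1,B1 rp4 wp3
slot 1 (ALU): ISSUE — free A0,Mu1,Ld1,B1 rp2 wp2
slot 2 (ALU): stall FU — free A0,Mu1,Ld1,B1 rp2 wp2
slot 3 (ALU): stall FU — free A0,Mu1,Ld1,B1 rp2 wp2
slot 4 (MEM): ISSUE — free A0,Mu1,Ld0,B1 rp0 wp2
slot 5 (MUL): stall RD_PORT — free A0,Mu1,Ld0,B1 rp0 wp2
slot 6 (ALU): stall FU — free A0,Mu1,Ld0,B1 rp0 wp2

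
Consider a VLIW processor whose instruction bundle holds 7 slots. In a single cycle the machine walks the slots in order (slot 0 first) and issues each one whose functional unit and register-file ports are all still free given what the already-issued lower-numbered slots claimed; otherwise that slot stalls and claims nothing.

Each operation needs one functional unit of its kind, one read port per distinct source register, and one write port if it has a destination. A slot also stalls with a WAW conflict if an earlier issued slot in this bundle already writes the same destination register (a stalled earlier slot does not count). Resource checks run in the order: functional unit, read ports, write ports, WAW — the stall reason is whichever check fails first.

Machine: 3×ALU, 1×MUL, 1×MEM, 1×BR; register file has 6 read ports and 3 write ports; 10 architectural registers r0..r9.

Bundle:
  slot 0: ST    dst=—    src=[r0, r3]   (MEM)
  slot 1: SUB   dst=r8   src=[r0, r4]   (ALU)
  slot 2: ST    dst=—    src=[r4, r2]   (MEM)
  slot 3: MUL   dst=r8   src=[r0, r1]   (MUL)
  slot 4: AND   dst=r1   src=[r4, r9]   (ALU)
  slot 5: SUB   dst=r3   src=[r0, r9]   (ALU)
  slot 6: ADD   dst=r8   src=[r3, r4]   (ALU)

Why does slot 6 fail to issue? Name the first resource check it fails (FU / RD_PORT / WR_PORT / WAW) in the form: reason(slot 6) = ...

reason(slot 6) = RD_PORT

slot 0 (MEM): ISSUE — free A3,Mu1,Ld0,B1 rp4 wp3
slot 1 (ALU): ISSUE — free A2,Mu1,Ld0,B1 rp2 wp2
slot 2 (MEM): stall FU — free A2,Mu1,Ld0,B1 rp2 wp2
slot 3 (MUL): stall WAW — free A2,Mu1,Ld0,B1 rp2 wp2
slot 4 (ALU): ISSUE — free A1,Mu1,Ld0,B1 rp0 wp1
slot 5 (ALU): stall RD_PORT — free A1,Mu1,Ld0,B1 rp0 wp1
slot 6 (ALU): stall RD_PORT — free A1,Mu1,Ld0,B1 rp0 wp1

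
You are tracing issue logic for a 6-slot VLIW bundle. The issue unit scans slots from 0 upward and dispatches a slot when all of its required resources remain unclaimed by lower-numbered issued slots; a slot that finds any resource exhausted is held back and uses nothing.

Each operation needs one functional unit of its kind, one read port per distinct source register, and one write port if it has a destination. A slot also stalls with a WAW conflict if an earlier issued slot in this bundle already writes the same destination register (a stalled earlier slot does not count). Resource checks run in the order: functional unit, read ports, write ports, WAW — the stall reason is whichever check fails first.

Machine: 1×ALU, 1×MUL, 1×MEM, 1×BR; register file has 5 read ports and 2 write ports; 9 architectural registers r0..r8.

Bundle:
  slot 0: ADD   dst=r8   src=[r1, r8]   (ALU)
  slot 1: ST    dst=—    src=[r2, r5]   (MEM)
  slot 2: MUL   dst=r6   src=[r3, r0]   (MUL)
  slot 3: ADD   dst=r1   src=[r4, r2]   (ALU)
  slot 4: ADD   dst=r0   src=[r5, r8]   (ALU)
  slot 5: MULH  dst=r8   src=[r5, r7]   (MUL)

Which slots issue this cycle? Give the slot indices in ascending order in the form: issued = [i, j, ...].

slot 0 (ALU): ISSUE — free A0,Mu1,Ld1,B1 rp3 wp1
slot 1 (MEM): ISSUE — free A0,Mu1,Ld0,B1 rp1 wp1
slot 2 (MUL): stall RD_PORT — free A0,Mu1,Ld0,B1 rp1 wp1
slot 3 (ALU): stall FU — free A0,Mu1,Ld0,B1 rp1 wp1
slot 4 (ALU): stall FU — free A0,Mu1,Ld0,B1 rp1 wp1
slot 5 (MUL): stall RD_PORT — free A0,Mu1,Ld0,B1 rp1 wp1

issued = [0, 1]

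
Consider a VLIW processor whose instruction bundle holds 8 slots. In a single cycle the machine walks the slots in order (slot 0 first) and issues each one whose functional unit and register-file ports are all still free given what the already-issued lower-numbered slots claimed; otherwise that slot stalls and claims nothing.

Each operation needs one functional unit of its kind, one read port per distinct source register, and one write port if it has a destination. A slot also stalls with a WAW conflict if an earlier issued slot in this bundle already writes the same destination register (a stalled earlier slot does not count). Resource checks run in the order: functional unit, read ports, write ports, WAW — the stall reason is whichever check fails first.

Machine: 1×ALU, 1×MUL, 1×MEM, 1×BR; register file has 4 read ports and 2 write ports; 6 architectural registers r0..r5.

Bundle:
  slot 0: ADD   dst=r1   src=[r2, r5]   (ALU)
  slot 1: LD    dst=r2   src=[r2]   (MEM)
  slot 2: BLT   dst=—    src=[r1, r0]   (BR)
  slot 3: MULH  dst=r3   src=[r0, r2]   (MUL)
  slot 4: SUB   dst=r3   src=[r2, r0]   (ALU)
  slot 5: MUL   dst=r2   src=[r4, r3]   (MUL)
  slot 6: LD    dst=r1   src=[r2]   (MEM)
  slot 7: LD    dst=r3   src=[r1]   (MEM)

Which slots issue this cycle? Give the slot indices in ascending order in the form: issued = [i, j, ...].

issued = [0, 1]

[0] ALU needs rd=2 wr=1: ok; after: ALU=0 MUL=1 MEM=1 BR=1, R=2, W=1
[1] MEM needs rd=1 wr=1: ok; after: ALU=0 MUL=1 MEM=0 BR=1, R=1, W=0
[2] BR needs rd=2 wr=0: RD_PORT; after: ALU=0 MUL=1 MEM=0 BR=1, R=1, W=0
[3] MUL needs rd=2 wr=1: RD_PORT; after: ALU=0 MUL=1 MEM=0 BR=1, R=1, W=0
[4] ALU needs rd=2 wr=1: FU; after: ALU=0 MUL=1 MEM=0 BR=1, R=1, W=0
[5] MUL needs rd=2 wr=1: RD_PORT; after: ALU=0 MUL=1 MEM=0 BR=1, R=1, W=0
[6] MEM needs rd=1 wr=1: FU; after: ALU=0 MUL=1 MEM=0 BR=1, R=1, W=0
[7] MEM needs rd=1 wr=1: FU; after: ALU=0 MUL=1 MEM=0 BR=1, R=1, W=0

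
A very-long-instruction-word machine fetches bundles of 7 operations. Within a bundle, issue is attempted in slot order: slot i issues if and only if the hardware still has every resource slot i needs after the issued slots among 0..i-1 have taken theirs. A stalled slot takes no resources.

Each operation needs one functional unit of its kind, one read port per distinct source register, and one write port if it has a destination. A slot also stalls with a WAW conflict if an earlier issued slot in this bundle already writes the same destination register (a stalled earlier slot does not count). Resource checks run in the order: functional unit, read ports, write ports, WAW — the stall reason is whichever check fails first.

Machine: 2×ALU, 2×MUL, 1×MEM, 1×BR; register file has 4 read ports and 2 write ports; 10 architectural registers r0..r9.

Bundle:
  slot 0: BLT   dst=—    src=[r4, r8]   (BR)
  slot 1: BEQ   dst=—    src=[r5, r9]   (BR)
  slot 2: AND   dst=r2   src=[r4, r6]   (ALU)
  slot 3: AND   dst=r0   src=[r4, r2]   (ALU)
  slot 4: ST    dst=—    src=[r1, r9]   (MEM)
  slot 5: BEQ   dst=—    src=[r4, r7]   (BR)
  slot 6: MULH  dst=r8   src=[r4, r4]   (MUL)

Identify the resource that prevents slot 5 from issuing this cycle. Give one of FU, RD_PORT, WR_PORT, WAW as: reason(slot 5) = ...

slot 0 (BR): ISSUE — free A2,Mu2,Ld1,B0 rp2 wp2
slot 1 (BR): stall FU — free A2,Mu2,Ld1,B0 rp2 wp2
slot 2 (ALU): ISSUE — free A1,Mu2,Ld1,B0 rp0 wp1
slot 3 (ALU): stall RD_PORT — free A1,Mu2,Ld1,B0 rp0 wp1
slot 4 (MEM): stall RD_PORT — free A1,Mu2,Ld1,B0 rp0 wp1
slot 5 (BR): stall FU — free A1,Mu2,Ld1,B0 rp0 wp1
slot 6 (MUL): stall RD_PORT — free A1,Mu2,Ld1,B0 rp0 wp1

reason(slot 5) = FU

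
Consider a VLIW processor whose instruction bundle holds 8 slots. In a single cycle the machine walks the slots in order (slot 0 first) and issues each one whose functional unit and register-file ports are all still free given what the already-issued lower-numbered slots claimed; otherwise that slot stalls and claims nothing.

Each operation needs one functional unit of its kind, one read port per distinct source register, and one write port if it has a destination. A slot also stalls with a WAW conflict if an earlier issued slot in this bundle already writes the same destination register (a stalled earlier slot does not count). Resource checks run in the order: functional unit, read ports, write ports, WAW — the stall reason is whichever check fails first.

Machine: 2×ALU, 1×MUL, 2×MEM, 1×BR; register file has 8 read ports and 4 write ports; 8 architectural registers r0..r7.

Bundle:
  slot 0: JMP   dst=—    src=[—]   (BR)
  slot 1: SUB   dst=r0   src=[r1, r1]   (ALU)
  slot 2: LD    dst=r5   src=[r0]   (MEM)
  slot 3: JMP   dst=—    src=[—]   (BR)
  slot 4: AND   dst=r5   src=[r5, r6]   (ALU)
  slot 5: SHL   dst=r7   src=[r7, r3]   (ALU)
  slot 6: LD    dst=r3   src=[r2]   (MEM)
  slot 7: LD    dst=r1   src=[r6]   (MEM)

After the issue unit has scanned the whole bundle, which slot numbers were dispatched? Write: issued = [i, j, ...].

(0) want 1×BR +0rd +0wr — yes → AL2|MU1|ME2|BR0|rd8|wr4
(1) want 1×ALU +1rd +1wr — yes → AL1|MU1|ME2|BR0|rd7|wr3
(2) want 1×MEM +1rd +1wr — yes → AL1|MU1|ME1|BR0|rd6|wr2
(3) want 1×BR +0rd +0wr — FU → AL1|MU1|ME1|BR0|rd6|wr2
(4) want 1×ALU +2rd +1wr — WAW → AL1|MU1|ME1|BR0|rd6|wr2
(5) want 1×ALU +2rd +1wr — yes → AL0|MU1|ME1|BR0|rd4|wr1
(6) want 1×MEM +1rd +1wr — yes → AL0|MU1|ME0|BR0|rd3|wr0
(7) want 1×MEM +1rd +1wr — FU → AL0|MU1|ME0|BR0|rd3|wr0

issued = [0, 1, 2, 5, 6]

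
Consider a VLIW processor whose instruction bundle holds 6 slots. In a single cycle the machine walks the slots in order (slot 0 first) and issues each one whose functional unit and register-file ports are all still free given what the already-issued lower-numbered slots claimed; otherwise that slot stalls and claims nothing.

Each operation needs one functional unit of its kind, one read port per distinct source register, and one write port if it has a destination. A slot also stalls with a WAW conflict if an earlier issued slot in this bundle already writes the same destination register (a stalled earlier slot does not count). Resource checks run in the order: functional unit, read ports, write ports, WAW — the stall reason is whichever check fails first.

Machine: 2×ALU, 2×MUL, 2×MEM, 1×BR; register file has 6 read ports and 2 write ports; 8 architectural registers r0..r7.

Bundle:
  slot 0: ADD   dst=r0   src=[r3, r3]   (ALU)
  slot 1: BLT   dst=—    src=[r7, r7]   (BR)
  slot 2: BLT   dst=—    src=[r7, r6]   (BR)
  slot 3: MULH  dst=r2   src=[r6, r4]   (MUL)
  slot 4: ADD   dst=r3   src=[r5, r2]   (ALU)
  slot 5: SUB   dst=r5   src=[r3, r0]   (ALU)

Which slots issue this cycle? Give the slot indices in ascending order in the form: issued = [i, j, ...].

#0 ALU src=r3,r3 dispatched  <A:1 Mu:2 Ld:2 B:1 rd:5 wr:1>
#1 BR src=r7,r7 dispatched  <A:1 Mu:2 Ld:2 B:0 rd:4 wr:1>
#2 BR src=r7,r6 held:FU  <A:1 Mu:2 Ld:2 B:0 rd:4 wr:1>
#3 MUL src=r6,r4 dispatched  <A:1 Mu:1 Ld:2 B:0 rd:2 wr:0>
#4 ALU src=r5,r2 held:WR_PORT  <A:1 Mu:1 Ld:2 B:0 rd:2 wr:0>
#5 ALU src=r3,r0 held:WR_PORT  <A:1 Mu:1 Ld:2 B:0 rd:2 wr:0>

issued = [0, 1, 3]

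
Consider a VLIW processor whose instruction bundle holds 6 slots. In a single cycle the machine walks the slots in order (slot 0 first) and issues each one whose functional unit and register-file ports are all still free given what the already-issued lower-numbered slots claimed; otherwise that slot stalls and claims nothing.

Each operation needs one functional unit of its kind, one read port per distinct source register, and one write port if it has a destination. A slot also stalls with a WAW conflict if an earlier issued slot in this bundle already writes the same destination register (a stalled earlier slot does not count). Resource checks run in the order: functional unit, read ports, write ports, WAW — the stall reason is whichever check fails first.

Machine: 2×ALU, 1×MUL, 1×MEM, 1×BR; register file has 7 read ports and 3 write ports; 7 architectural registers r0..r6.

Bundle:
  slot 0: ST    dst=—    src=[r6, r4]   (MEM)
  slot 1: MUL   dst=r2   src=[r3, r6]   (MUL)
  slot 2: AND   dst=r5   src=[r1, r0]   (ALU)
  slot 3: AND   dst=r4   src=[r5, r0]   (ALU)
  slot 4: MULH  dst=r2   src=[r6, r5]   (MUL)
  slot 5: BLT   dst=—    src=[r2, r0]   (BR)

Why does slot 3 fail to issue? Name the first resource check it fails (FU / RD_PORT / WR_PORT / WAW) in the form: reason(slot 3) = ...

reason(slot 3) = RD_PORT

slot 0 (MEM): ISSUE — free A2,Mu1,Ld0,B1 rp5 wp3
slot 1 (MUL): ISSUE — free A2,Mu0,Ld0,B1 rp3 wp2
slot 2 (ALU): ISSUE — free A1,Mu0,Ld0,B1 rp1 wp1
slot 3 (ALU): stall RD_PORT — free A1,Mu0,Ld0,B1 rp1 wp1
slot 4 (MUL): stall FU — free A1,Mu0,Ld0,B1 rp1 wp1
slot 5 (BR): stall RD_PORT — free A1,Mu0,Ld0,B1 rp1 wp1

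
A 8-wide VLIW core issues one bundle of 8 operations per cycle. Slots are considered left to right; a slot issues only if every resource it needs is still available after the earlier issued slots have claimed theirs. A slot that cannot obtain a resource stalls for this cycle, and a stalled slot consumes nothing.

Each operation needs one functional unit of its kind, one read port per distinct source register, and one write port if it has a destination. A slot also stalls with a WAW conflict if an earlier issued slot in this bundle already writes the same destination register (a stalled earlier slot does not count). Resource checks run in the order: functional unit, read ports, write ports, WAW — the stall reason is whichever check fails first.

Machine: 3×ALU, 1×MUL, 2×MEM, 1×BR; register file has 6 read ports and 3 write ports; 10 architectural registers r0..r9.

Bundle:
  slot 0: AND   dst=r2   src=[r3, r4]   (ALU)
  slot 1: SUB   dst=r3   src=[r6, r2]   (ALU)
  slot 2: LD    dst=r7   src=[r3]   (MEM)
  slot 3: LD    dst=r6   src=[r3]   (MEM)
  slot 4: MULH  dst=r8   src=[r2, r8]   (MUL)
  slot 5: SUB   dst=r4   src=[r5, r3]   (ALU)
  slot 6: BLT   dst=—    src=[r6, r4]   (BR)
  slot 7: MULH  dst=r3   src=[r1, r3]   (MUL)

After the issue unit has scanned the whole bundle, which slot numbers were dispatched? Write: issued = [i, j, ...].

  0. ALU→r2 ⇒ go  {2A/1Mu/2Ld/1B | 4r 2w}
  1. ALU→r3 ⇒ go  {1A/1Mu/2Ld/1B | 2r 1w}
  2. MEM→r7 ⇒ go  {1A/1Mu/1Ld/1B | 1r 0w}
  3. MEM→r6 ⇒ no(WR_PORT)  {1A/1Mu/1Ld/1B | 1r 0w}
  4. MUL→r8 ⇒ no(RD_PORT)  {1A/1Mu/1Ld/1B | 1r 0w}
  5. ALU→r4 ⇒ no(RD_PORT)  {1A/1Mu/1Ld/1B | 1r 0w}
  6. BR ⇒ no(RD_PORT)  {1A/1Mu/1Ld/1B | 1r 0w}
  7. MUL→r3 ⇒ no(RD_PORT)  {1A/1Mu/1Ld/1B | 1r 0w}

issued = [0, 1, 2]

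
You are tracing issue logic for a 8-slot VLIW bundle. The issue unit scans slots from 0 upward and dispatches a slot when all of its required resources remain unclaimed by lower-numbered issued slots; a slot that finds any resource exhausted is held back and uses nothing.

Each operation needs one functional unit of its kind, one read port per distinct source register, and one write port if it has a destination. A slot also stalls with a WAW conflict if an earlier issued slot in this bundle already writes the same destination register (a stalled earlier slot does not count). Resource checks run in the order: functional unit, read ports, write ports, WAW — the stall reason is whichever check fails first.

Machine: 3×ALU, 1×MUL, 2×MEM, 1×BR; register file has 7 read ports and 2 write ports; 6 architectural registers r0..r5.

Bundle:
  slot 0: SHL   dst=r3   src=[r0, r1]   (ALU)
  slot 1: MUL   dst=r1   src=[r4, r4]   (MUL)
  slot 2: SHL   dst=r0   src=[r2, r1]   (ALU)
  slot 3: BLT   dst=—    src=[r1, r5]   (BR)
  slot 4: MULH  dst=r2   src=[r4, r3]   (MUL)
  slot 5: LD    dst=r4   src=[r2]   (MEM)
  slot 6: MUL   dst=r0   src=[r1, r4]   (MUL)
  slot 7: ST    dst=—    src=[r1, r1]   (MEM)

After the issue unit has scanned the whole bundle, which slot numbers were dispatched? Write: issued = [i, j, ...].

slot 0 (ALU): ISSUE — free A2,Mu1,Ld2,B1 rp5 wp1
slot 1 (MUL): ISSUE — free A2,Mu0,Ld2,B1 rp4 wp0
slot 2 (ALU): stall WR_PORT — free A2,Mu0,Ld2,B1 rp4 wp0
slot 3 (BR): ISSUE — free A2,Mu0,Ld2,B0 rp2 wp0
slot 4 (MUL): stall FU — free A2,Mu0,Ld2,B0 rp2 wp0
slot 5 (MEM): stall WR_PORT — free A2,Mu0,Ld2,B0 rp2 wp0
slot 6 (MUL): stall FU — free A2,Mu0,Ld2,B0 rp2 wp0
slot 7 (MEM): ISSUE — free A2,Mu0,Ld1,B0 rp1 wp0

issued = [0, 1, 3, 7]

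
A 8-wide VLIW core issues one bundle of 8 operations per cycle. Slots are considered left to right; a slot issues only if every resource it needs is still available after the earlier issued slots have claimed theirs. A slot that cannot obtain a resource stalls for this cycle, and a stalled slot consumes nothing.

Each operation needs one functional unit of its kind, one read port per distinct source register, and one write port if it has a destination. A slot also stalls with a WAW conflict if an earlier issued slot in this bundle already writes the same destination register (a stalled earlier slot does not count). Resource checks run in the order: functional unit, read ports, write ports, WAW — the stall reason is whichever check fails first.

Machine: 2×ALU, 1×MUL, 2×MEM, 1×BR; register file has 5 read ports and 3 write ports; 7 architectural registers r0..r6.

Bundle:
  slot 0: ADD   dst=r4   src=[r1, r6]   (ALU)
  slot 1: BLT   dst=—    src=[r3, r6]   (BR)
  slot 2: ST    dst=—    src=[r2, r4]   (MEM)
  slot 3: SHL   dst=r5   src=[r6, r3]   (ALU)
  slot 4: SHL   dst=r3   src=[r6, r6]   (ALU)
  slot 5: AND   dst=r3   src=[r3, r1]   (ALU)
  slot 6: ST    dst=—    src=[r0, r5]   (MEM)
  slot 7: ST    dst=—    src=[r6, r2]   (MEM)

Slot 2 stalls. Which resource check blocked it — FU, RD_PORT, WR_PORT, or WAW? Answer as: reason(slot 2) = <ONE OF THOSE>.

slot 0 (ALU): ISSUE — free A1,Mu1,Ld2,B1 rp3 wp2
slot 1 (BR): ISSUE — free A1,Mu1,Ld2,B0 rp1 wp2
slot 2 (MEM): stall RD_PORT — free A1,Mu1,Ld2,B0 rp1 wp2
slot 3 (ALU): stall RD_PORT — free A1,Mu1,Ld2,B0 rp1 wp2
slot 4 (ALU): ISSUE — free A0,Mu1,Ld2,B0 rp0 wp1
slot 5 (ALU): stall FU — free A0,Mu1,Ld2,B0 rp0 wp1
slot 6 (MEM): stall RD_PORT — free A0,Mu1,Ld2,B0 rp0 wp1
slot 7 (MEM): stall RD_PORT — free A0,Mu1,Ld2,B0 rp0 wp1

reason(slot 2) = RD_PORT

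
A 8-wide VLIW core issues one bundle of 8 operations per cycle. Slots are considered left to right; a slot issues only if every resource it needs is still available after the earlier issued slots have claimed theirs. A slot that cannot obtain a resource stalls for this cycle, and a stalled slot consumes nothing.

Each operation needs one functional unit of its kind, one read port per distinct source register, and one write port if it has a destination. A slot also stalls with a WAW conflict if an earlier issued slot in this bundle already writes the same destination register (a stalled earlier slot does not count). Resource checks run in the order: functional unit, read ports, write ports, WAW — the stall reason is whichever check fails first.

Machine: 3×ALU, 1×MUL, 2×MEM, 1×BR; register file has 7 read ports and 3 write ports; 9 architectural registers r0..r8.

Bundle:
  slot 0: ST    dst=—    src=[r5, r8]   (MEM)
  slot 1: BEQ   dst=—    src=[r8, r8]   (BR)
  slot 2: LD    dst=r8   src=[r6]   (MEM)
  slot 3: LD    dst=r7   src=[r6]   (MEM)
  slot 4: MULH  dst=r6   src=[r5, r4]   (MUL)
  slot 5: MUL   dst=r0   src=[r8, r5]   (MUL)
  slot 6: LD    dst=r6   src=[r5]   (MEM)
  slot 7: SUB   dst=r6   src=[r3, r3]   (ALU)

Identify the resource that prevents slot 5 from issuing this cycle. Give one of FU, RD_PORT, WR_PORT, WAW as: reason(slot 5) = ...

(0) want 1×MEM +2rd +0wr — yes → AL3|MU1|ME1|BR1|rd5|wr3
(1) want 1×BR +1rd +0wr — yes → AL3|MU1|ME1|BR0|rd4|wr3
(2) want 1×MEM +1rd +1wr — yes → AL3|MU1|ME0|BR0|rd3|wr2
(3) want 1×MEM +1rd +1wr — FU → AL3|MU1|ME0|BR0|rd3|wr2
(4) want 1×MUL +2rd +1wr — yes → AL3|MU0|ME0|BR0|rd1|wr1
(5) want 1×MUL +2rd +1wr — FU → AL3|MU0|ME0|BR0|rd1|wr1
(6) want 1×MEM +1rd +1wr — FU → AL3|MU0|ME0|BR0|rd1|wr1
(7) want 1×ALU +1rd +1wr — WAW → AL3|MU0|ME0|BR0|rd1|wr1

reason(slot 5) = FU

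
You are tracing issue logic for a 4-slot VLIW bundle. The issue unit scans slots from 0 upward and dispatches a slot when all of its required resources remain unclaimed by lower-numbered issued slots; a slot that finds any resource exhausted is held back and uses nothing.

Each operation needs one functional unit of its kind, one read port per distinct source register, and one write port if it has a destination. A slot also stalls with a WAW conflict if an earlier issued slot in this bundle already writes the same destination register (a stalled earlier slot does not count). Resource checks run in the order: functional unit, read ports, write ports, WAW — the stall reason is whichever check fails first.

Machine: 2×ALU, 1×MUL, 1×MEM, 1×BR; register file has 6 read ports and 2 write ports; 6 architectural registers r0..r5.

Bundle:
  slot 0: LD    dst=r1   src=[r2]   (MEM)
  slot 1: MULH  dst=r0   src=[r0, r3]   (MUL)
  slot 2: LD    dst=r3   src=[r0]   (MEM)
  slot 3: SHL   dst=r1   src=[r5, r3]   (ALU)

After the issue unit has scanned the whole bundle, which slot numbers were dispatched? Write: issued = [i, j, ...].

issued = [0, 1]

[0] MEM needs rd=1 wr=1: ok; after: ALU=2 MUL=1 MEM=0 BR=1, R=5, W=1
[1] MUL needs rd=2 wr=1: ok; after: ALU=2 MUL=0 MEM=0 BR=1, R=3, W=0
[2] MEM needs rd=1 wr=1: FU; after: ALU=2 MUL=0 MEM=0 BR=1, R=3, W=0
[3] ALU needs rd=2 wr=1: WR_PORT; after: ALU=2 MUL=0 MEM=0 BR=1, R=3, W=0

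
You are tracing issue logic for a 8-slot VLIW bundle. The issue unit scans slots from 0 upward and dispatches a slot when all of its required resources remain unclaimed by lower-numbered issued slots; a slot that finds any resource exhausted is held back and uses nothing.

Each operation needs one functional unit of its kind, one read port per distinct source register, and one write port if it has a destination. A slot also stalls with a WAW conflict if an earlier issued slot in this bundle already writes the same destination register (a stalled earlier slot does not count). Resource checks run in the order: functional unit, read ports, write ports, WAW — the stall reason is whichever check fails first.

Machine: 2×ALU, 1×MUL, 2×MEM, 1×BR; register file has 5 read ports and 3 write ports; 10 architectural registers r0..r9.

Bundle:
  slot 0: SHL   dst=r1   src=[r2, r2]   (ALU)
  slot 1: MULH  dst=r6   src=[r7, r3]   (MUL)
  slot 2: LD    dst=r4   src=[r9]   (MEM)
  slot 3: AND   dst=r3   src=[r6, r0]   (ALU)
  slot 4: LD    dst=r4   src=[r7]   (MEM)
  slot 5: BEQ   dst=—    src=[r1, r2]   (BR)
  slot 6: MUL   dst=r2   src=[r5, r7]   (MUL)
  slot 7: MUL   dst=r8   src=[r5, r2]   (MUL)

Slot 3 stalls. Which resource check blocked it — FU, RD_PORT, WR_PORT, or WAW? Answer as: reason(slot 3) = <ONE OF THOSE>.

reason(slot 3) = RD_PORT

  0. ALU→r1 ⇒ go  {1A/1Mu/2Ld/1B | 4r 2w}
  1. MUL→r6 ⇒ go  {1A/0Mu/2Ld/1B | 2r 1w}
  2. MEM→r4 ⇒ go  {1A/0Mu/1Ld/1B | 1r 0w}
  3. ALU→r3 ⇒ no(RD_PORT)  {1A/0Mu/1Ld/1B | 1r 0w}
  4. MEM→r4 ⇒ no(WR_PORT)  {1A/0Mu/1Ld/1B | 1r 0w}
  5. BR ⇒ no(RD_PORT)  {1A/0Mu/1Ld/1B | 1r 0w}
  6. MUL→r2 ⇒ no(FU)  {1A/0Mu/1Ld/1B | 1r 0w}
  7. MUL→r8 ⇒ no(FU)  {1A/0Mu/1Ld/1B | 1r 0w}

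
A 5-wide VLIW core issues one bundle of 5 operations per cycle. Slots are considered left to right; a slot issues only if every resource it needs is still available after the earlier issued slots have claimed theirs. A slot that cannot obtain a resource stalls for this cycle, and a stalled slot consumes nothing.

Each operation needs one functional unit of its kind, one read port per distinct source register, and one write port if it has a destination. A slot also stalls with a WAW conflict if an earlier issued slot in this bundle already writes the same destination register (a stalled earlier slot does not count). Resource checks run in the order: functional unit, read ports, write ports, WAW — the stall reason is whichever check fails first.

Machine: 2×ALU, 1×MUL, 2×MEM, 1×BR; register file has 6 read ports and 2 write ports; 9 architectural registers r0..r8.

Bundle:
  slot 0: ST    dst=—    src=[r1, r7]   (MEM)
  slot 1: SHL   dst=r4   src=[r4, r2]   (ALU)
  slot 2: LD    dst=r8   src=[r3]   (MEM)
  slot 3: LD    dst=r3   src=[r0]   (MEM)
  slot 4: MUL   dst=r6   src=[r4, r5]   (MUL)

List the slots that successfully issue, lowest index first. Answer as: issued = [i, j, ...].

issued = [0, 1, 2]

slot 0 (MEM): ISSUE — free A2,Mu1,Ld1,B1 rp4 wp2
slot 1 (ALU): ISSUE — free A1,Mu1,Ld1,B1 rp2 wp1
slot 2 (MEM): ISSUE — free A1,Mu1,Ld0,B1 rp1 wp0
slot 3 (MEM): stall FU — free A1,Mu1,Ld0,B1 rp1 wp0
slot 4 (MUL): stall RD_PORT — free A1,Mu1,Ld0,B1 rp1 wp0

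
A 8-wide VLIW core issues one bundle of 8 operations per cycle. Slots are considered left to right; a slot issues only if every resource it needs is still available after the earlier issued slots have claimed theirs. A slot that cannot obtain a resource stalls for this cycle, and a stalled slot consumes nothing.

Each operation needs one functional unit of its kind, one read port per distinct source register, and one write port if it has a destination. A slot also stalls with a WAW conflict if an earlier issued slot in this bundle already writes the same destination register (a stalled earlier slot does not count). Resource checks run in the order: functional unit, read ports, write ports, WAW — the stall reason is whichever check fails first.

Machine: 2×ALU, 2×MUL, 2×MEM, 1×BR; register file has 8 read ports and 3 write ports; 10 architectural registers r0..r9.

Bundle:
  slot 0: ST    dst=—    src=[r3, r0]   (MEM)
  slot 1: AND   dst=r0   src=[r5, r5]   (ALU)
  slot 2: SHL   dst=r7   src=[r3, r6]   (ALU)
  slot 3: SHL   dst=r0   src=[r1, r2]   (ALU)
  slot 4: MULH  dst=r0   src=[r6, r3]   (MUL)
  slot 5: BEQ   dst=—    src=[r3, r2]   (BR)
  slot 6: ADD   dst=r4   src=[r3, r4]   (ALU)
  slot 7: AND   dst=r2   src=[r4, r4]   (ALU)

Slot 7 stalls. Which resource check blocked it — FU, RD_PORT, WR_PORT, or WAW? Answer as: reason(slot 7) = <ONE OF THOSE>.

reason(slot 7) = FU

(0) want 1×MEM +2rd +0wr — yes → AL2|MU2|ME1|BR1|rd6|wr3
(1) want 1×ALU +1rd +1wr — yes → AL1|MU2|ME1|BR1|rd5|wr2
(2) want 1×ALU +2rd +1wr — yes → AL0|MU2|ME1|BR1|rd3|wr1
(3) want 1×ALU +2rd +1wr — FU → AL0|MU2|ME1|BR1|rd3|wr1
(4) want 1×MUL +2rd +1wr — WAW → AL0|MU2|ME1|BR1|rd3|wr1
(5) want 1×BR +2rd +0wr — yes → AL0|MU2|ME1|BR0|rd1|wr1
(6) want 1×ALU +2rd +1wr — FU → AL0|MU2|ME1|BR0|rd1|wr1
(7) want 1×ALU +1rd +1wr — FU → AL0|MU2|ME1|BR0|rd1|wr1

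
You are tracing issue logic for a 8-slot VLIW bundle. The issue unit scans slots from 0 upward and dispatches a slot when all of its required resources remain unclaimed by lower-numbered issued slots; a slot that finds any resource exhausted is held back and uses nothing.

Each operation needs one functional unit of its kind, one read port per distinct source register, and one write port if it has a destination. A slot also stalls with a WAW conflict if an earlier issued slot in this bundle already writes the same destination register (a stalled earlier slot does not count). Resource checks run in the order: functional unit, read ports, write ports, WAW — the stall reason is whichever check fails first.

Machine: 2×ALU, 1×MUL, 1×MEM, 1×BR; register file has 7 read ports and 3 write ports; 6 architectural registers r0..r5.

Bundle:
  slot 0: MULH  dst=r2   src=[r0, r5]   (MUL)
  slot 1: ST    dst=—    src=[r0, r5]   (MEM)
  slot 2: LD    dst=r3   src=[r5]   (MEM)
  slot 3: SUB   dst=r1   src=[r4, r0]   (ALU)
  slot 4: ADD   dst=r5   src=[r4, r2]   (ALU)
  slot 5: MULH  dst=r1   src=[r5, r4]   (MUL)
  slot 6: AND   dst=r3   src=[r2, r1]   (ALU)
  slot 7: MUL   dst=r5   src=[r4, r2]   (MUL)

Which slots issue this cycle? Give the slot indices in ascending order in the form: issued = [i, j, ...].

#0 MUL src=r0,r5 dispatched  <A:2 Mu:0 Ld:1 B:1 rd:5 wr:2>
#1 MEM src=r0,r5 dispatched  <A:2 Mu:0 Ld:0 B:1 rd:3 wr:2>
#2 MEM src=r5 held:FU  <A:2 Mu:0 Ld:0 B:1 rd:3 wr:2>
#3 ALU src=r4,r0 dispatched  <A:1 Mu:0 Ld:0 B:1 rd:1 wr:1>
#4 ALU src=r4,r2 held:RD_PORT  <A:1 Mu:0 Ld:0 B:1 rd:1 wr:1>
#5 MUL src=r5,r4 held:FU  <A:1 Mu:0 Ld:0 B:1 rd:1 wr:1>
#6 ALU src=r2,r1 held:RD_PORT  <A:1 Mu:0 Ld:0 B:1 rd:1 wr:1>
#7 MUL src=r4,r2 held:FU  <A:1 Mu:0 Ld:0 B:1 rd:1 wr:1>

issued = [0, 1, 3]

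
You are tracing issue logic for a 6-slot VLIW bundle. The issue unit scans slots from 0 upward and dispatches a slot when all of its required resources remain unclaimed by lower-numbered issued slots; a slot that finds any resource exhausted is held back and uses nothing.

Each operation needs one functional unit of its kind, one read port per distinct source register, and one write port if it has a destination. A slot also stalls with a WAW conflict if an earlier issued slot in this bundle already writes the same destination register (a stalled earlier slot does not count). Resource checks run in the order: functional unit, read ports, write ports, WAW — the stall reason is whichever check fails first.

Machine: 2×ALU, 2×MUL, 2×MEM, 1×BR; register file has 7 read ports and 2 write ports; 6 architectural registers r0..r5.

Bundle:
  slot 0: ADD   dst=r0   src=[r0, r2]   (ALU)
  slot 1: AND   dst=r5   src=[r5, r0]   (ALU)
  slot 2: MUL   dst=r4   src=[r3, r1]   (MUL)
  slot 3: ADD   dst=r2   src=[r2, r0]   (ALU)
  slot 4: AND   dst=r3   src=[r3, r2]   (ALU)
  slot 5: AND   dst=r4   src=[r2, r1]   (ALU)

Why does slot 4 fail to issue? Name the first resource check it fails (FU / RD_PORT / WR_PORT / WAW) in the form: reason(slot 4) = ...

slot 0 (ALU): ISSUE — free A1,Mu2,Ld2,B1 rp5 wp1
slot 1 (ALU): ISSUE — free A0,Mu2,Ld2,B1 rp3 wp0
slot 2 (MUL): stall WR_PORT — free A0,Mu2,Ld2,B1 rp3 wp0
slot 3 (ALU): stall FU — free A0,Mu2,Ld2,B1 rp3 wp0
slot 4 (ALU): stall FU — free A0,Mu2,Ld2,B1 rp3 wp0
slot 5 (ALU): stall FU — free A0,Mu2,Ld2,B1 rp3 wp0

reason(slot 4) = FU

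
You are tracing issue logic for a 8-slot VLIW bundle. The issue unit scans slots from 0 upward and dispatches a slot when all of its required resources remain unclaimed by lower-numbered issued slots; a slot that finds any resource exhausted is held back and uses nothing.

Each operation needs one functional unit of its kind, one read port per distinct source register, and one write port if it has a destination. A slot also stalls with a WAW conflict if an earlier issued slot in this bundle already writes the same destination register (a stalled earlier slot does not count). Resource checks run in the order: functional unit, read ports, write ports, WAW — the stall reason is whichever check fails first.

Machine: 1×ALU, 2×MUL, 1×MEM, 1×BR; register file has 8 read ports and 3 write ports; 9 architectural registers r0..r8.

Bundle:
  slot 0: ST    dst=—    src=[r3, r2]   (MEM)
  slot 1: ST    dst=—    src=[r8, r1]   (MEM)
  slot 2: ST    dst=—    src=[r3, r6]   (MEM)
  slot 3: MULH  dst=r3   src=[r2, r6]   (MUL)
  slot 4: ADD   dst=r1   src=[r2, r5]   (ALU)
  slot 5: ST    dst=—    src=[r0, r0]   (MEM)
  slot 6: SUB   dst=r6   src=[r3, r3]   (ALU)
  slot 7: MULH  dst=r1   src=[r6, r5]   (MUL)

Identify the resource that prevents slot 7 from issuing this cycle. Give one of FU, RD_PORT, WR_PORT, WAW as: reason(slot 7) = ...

reason(slot 7) = WAW

(0) want 1×MEM +2rd +0wr — yes → AL1|MU2|ME0|BR1|rd6|wr3
(1) want 1×MEM +2rd +0wr — FU → AL1|MU2|ME0|BR1|rd6|wr3
(2) want 1×MEM +2rd +0wr — FU → AL1|MU2|ME0|BR1|rd6|wr3
(3) want 1×MUL +2rd +1wr — yes → AL1|MU1|ME0|BR1|rd4|wr2
(4) want 1×ALU +2rd +1wr — yes → AL0|MU1|ME0|BR1|rd2|wr1
(5) want 1×MEM +1rd +0wr — FU → AL0|MU1|ME0|BR1|rd2|wr1
(6) want 1×ALU +1rd +1wr — FU → AL0|MU1|ME0|BR1|rd2|wr1
(7) want 1×MUL +2rd +1wr — WAW → AL0|MU1|ME0|BR1|rd2|wr1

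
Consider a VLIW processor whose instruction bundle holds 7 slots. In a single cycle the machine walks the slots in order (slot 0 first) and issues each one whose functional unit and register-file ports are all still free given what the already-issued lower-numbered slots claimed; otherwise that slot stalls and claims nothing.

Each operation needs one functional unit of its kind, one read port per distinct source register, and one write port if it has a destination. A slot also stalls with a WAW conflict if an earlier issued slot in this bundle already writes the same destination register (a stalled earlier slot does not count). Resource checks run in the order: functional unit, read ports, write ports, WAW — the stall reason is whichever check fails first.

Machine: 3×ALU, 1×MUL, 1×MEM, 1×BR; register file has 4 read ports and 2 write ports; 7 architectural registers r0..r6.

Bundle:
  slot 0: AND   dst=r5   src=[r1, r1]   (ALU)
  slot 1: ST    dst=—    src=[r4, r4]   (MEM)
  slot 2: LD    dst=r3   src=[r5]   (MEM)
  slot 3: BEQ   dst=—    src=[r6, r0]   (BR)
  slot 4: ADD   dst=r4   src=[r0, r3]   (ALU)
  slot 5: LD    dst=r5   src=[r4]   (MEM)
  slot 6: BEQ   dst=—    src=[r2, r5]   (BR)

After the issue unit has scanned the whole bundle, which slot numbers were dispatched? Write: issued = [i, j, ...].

(0) want 1×ALU +1rd +1wr — yes → AL2|MU1|ME1|BR1|rd3|wr1
(1) want 1×MEM +1rd +0wr — yes → AL2|MU1|ME0|BR1|rd2|wr1
(2) want 1×MEM +1rd +1wr — FU → AL2|MU1|ME0|BR1|rd2|wr1
(3) want 1×BR +2rd +0wr — yes → AL2|MU1|ME0|BR0|rd0|wr1
(4) want 1×ALU +2rd +1wr — RD_PORT → AL2|MU1|ME0|BR0|rd0|wr1
(5) want 1×MEM +1rd +1wr — FU → AL2|MU1|ME0|BR0|rd0|wr1
(6) want 1×BR +2rd +0wr — FU → AL2|MU1|ME0|BR0|rd0|wr1

issued = [0, 1, 3]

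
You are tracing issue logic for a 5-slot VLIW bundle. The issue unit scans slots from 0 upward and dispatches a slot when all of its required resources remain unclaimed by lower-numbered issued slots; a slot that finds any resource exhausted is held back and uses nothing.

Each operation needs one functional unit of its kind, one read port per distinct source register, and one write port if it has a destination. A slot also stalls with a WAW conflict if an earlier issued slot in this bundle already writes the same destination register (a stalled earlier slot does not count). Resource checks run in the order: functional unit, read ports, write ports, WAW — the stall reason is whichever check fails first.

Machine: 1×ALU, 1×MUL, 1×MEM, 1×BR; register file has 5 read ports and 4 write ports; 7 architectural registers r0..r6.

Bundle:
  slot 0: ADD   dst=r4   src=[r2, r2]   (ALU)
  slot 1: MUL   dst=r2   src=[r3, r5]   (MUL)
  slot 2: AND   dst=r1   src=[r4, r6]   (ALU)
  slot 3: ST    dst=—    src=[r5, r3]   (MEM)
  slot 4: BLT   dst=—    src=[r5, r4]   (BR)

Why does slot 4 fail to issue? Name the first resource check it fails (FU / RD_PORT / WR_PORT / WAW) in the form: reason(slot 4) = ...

  0. ALU→r4 ⇒ go  {0A/1Mu/1Ld/1B | 4r 3w}
  1. MUL→r2 ⇒ go  {0A/0Mu/1Ld/1B | 2r 2w}
  2. ALU→r1 ⇒ no(FU)  {0A/0Mu/1Ld/1B | 2r 2w}
  3. MEM ⇒ go  {0A/0Mu/0Ld/1B | 0r 2w}
  4. BR ⇒ no(RD_PORT)  {0A/0Mu/0Ld/1B | 0r 2w}

reason(slot 4) = RD_PORT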